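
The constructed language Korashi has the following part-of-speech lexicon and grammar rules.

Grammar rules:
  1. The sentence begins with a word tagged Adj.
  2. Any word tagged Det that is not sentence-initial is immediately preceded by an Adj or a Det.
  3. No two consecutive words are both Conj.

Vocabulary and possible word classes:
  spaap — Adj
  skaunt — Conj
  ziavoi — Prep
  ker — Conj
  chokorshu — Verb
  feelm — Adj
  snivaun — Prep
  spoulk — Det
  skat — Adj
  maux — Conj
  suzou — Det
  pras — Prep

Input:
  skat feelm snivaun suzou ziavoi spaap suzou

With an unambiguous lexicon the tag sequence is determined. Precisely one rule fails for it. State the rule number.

Fixed tagging: Adj Adj Prep Det Prep Adj Det.
Rule check: R1 ✓, R2 ✗, R3 ✓.
Only rule 2 fails.

2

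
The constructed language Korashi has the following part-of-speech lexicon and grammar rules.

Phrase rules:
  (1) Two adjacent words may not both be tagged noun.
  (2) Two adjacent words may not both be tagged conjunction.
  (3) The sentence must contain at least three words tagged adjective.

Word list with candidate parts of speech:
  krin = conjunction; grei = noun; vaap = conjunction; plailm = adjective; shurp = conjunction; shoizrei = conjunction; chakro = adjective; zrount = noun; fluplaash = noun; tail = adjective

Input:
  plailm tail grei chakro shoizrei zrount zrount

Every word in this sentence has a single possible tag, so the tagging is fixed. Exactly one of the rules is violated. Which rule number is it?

Fixed tagging: adjective adjective noun adjective conjunction noun noun.
Rule check: R1 fails, R2 ok, R3 ok.
Only rule 1 fails.

1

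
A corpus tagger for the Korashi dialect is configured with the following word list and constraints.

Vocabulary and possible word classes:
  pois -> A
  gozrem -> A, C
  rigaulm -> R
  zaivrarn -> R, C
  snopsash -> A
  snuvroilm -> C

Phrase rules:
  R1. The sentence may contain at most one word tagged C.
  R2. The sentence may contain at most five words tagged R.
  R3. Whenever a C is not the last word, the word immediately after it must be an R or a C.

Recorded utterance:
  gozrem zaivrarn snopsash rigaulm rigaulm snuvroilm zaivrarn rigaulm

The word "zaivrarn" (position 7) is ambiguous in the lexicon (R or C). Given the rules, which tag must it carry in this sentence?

R

Candidates per position — 1:gozrem {A,C}; 2:zaivrarn {R,C}; 3:snopsash {A}; 4:rigaulm {R}; 5:rigaulm {R}; 6:snuvroilm {C}; 7:zaivrarn {R,C}; 8:rigaulm {R}.
At position 1, choosing C makes rule 1 impossible to satisfy; hence A.
At position 2, choosing C makes rule 1 impossible to satisfy; hence R.
At position 7, choosing C makes rule 1 impossible to satisfy; hence R.
The unique satisfying tagging is: A R A R R C R R.
Checking: rule 1 holds; rule 2 holds; rule 3 holds.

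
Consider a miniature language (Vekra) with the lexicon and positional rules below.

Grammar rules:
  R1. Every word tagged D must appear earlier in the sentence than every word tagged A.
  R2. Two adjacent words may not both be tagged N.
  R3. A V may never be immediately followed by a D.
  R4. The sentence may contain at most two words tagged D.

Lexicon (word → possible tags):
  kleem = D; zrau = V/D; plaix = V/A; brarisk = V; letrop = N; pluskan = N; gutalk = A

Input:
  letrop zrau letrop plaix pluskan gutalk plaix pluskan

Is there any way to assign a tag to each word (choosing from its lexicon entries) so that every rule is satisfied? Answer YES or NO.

Candidates per position — 1:letrop {N}; 2:zrau {V,D}; 3:letrop {N}; 4:plaix {V,A}; 5:pluskan {N}; 6:gutalk {A}; 7:plaix {V,A}; 8:pluskan {N}.
One satisfying assignment: N D N A N A V N.
Verifying each rule — rule 1 ✓; rule 2 ✓; rule 3 ✓; rule 4 ✓.

YES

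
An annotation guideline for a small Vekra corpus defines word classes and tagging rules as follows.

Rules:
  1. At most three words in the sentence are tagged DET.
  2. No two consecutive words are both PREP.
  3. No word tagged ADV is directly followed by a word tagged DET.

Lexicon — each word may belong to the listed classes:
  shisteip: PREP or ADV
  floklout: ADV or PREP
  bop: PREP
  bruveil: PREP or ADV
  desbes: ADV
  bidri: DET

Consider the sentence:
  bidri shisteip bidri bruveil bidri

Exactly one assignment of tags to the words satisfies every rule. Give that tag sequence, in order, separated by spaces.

DET PREP DET PREP DET

Candidates per position — 1:bidri {DET}; 2:shisteip {PREP,ADV}; 3:bidri {DET}; 4:bruveil {PREP,ADV}; 5:bidri {DET}.
Word 2 cannot be ADV — rule 3 would then fail for every completion. It is PREP.
Word 4 cannot be ADV — rule 3 would then fail for every completion. It is PREP.
The unique satisfying tagging is: DET PREP DET PREP DET.
Check: rule 1 ok; rule 2 ok; rule 3 ok.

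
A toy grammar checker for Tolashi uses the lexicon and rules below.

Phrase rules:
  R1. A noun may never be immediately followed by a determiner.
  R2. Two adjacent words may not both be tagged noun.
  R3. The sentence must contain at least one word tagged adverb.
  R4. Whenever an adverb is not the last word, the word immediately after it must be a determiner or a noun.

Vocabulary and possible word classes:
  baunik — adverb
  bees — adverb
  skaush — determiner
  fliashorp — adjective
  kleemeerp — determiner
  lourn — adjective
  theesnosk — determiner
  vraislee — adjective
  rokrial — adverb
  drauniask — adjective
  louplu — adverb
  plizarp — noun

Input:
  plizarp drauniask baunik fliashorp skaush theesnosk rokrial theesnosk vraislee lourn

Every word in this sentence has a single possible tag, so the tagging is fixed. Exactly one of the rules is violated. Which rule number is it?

Fixed tagging: noun adjective adverb adjective determiner determiner adverb determiner adjective adjective.
Rule check: R1 pass, R2 pass, R3 pass, R4 fail.
Only rule 4 fails.

4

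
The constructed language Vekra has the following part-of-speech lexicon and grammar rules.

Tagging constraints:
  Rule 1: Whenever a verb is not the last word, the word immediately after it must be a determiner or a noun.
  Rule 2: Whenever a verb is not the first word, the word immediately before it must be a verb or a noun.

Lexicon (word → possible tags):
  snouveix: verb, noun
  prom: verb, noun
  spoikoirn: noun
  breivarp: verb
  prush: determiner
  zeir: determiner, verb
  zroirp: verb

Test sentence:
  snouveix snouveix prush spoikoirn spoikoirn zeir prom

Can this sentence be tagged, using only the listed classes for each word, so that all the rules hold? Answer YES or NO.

Candidates per position — 1:snouveix {verb,noun}; 2:snouveix {verb,noun}; 3:prush {determiner}; 4:spoikoirn {noun}; 5:spoikoirn {noun}; 6:zeir {determiner,verb}; 7:prom {verb,noun}.
One satisfying assignment: noun verb determiner noun noun verb noun.
Rule-by-rule: rule 1 satisfied; rule 2 satisfied.

YES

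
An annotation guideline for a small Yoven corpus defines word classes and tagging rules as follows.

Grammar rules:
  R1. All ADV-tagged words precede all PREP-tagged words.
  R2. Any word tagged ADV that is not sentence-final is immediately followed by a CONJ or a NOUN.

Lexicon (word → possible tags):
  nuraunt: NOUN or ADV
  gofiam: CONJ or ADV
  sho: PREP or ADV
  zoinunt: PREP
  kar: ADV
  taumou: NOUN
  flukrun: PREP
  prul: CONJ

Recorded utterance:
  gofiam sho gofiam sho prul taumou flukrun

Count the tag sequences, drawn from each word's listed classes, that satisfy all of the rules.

Candidates per position — 1:gofiam {CONJ,ADV}; 2:sho {PREP,ADV}; 3:gofiam {CONJ,ADV}; 4:sho {PREP,ADV}; 5:prul {CONJ}; 6:taumou {NOUN}; 7:flukrun {PREP}.
There are 16 candidate sequences in total.
The sequences that satisfy every rule: CONJ PREP CONJ PREP CONJ NOUN PREP; CONJ ADV CONJ PREP CONJ NOUN PREP; CONJ ADV CONJ ADV CONJ NOUN PREP.
Count = 3.

3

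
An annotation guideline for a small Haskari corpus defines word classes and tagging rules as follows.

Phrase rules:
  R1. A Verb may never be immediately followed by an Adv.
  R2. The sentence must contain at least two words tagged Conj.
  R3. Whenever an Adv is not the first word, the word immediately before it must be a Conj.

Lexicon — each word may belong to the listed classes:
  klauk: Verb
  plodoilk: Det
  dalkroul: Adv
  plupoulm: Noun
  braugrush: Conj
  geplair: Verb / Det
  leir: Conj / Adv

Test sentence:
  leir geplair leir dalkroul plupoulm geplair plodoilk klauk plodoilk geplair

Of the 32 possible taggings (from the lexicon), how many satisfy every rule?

8

Candidates per position — 1:leir {Conj,Adv}; 2:geplair {Verb,Det}; 3:leir {Conj,Adv}; 4:dalkroul {Adv}; 5:plupoulm {Noun}; 6:geplair {Verb,Det}; 7:plodoilk {Det}; 8:klauk {Verb}; 9:plodoilk {Det}; 10:geplair {Verb,Det}.
There are 32 candidate sequences in total.
Checking each against the rules leaves 8 sequences.
Count = 8.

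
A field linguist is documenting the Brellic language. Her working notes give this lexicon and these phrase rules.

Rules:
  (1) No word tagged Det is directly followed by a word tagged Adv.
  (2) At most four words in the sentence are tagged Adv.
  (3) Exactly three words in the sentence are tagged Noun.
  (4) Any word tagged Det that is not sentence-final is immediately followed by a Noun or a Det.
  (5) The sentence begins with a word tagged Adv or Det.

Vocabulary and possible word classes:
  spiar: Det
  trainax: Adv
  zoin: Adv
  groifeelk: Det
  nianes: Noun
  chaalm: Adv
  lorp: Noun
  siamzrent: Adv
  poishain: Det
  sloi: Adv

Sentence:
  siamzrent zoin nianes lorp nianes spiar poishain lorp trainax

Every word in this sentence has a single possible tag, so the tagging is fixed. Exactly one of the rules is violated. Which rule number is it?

Fixed tagging: Adv Adv Noun Noun Noun Det Det Noun Adv.
Applying the rules: R1 holds, R2 holds, R3 violated, R4 holds, R5 holds.
Only rule 3 fails.

3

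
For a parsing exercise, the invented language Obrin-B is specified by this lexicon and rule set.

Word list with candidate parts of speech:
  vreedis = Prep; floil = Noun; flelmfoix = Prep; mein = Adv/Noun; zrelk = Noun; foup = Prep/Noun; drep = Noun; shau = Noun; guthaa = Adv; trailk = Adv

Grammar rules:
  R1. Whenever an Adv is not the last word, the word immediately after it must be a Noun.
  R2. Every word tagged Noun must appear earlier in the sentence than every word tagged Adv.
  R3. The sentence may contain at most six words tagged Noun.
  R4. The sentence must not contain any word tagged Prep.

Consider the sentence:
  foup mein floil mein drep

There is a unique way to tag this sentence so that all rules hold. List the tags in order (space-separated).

Candidates per position — 1:foup {Prep,Noun}; 2:mein {Adv,Noun}; 3:floil {Noun}; 4:mein {Adv,Noun}; 5:drep {Noun}.
At position 1, choosing Prep makes rule 4 impossible to satisfy; hence Noun.
At position 2, choosing Adv makes rule 2 impossible to satisfy; hence Noun.
At position 4, choosing Adv makes rule 2 impossible to satisfy; hence Noun.
The unique satisfying tagging is: Noun Noun Noun Noun Noun.
Verifying each rule — rule 1 ok; rule 2 ok; rule 3 ok; rule 4 ok.

Noun Noun Noun Noun Noun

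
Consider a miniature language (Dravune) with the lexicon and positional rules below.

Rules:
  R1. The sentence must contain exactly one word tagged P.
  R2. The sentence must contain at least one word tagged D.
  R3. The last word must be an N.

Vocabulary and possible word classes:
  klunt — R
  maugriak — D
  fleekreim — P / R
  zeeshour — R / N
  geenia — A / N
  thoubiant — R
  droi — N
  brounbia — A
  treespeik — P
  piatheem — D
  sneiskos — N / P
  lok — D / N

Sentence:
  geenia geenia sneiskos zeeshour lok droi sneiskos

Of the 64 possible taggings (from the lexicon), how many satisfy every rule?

Candidates per position — 1:geenia {A,N}; 2:geenia {A,N}; 3:sneiskos {N,P}; 4:zeeshour {R,N}; 5:lok {D,N}; 6:droi {N}; 7:sneiskos {N,P}.
There are 64 candidate sequences in total.
Checking each against the rules leaves 8 sequences.
Count = 8.

8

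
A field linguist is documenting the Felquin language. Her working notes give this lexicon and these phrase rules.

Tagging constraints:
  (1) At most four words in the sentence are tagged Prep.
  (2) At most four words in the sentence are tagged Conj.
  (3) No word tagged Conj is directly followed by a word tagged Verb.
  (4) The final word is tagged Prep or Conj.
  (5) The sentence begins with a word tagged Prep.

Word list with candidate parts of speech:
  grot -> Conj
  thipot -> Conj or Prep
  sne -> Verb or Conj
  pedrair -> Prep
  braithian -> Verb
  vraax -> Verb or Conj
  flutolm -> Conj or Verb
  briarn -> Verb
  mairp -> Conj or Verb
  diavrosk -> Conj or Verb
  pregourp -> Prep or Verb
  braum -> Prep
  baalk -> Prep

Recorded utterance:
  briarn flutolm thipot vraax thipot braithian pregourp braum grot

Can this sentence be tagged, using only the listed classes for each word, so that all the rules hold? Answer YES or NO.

NO

Candidates per position — 1:briarn {Verb}; 2:flutolm {Conj,Verb}; 3:thipot {Conj,Prep}; 4:vraax {Verb,Conj}; 5:thipot {Conj,Prep}; 6:braithian {Verb}; 7:pregourp {Prep,Verb}; 8:braum {Prep}; 9:grot {Conj}.
Rule 5 cannot be satisfied by any choice of tags from the lexicon.
So there is no consistent tagging.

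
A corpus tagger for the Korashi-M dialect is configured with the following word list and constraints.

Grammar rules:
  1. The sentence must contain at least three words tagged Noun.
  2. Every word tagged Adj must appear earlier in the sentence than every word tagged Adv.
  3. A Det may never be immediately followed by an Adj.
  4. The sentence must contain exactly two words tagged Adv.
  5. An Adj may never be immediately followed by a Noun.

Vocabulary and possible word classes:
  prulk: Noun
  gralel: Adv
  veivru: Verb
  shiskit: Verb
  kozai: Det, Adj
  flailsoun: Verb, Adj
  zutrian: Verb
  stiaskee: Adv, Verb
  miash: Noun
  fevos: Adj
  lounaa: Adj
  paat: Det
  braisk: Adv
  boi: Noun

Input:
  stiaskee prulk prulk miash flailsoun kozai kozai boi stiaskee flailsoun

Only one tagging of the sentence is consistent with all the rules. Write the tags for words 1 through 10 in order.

Candidates per position — 1:stiaskee {Adv,Verb}; 2:prulk {Noun}; 3:prulk {Noun}; 4:miash {Noun}; 5:flailsoun {Verb,Adj}; 6:kozai {Det,Adj}; 7:kozai {Det,Adj}; 8:boi {Noun}; 9:stiaskee {Adv,Verb}; 10:flailsoun {Verb,Adj}.
Position 1: Verb is ruled out by rule 4; that leaves Adv.
Position 5: Adj is ruled out by rule 2; that leaves Verb.
Position 6: Adj is ruled out by rule 2; that leaves Det.
Position 7: Adj is ruled out by rule 2; that leaves Det.
Position 9: Verb is ruled out by rule 4; that leaves Adv.
Position 10: Adj is ruled out by rule 2; that leaves Verb.
So the tagging must be: Adv Noun Noun Noun Verb Det Det Noun Adv Verb.
Check: rule 1 ok; rule 2 ok; rule 3 ok; rule 4 ok; rule 5 ok.

Adv Noun Noun Noun Verb Det Det Noun Adv Verb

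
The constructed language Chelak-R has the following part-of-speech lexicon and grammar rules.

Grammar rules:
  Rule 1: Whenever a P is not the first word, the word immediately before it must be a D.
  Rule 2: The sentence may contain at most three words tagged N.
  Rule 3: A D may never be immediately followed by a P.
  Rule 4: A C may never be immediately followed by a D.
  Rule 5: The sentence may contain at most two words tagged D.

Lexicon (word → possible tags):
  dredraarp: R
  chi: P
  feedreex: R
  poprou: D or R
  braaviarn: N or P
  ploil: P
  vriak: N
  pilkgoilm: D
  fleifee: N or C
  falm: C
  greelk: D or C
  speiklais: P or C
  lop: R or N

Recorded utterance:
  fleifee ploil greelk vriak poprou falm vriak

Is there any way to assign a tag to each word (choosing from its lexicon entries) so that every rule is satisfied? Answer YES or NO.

Candidates per position — 1:fleifee {N,C}; 2:ploil {P}; 3:greelk {D,C}; 4:vriak {N}; 5:poprou {D,R}; 6:falm {C}; 7:vriak {N}.
Rule 1 cannot be satisfied by any choice of tags from the lexicon.
So there is no consistent tagging.

NO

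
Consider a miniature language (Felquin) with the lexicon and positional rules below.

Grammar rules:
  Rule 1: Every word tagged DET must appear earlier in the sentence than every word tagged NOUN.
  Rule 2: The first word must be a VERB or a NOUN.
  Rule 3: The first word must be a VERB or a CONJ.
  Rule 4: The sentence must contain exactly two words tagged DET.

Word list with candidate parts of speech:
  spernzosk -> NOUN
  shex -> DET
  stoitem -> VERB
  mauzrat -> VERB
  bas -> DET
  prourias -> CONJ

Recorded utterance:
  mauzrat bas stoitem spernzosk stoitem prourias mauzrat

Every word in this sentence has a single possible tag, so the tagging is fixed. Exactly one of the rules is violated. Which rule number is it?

4

Fixed tagging: VERB DET VERB NOUN VERB CONJ VERB.
Checking each rule: R1 ok, R2 ok, R3 ok, R4 fails.
Only rule 4 fails.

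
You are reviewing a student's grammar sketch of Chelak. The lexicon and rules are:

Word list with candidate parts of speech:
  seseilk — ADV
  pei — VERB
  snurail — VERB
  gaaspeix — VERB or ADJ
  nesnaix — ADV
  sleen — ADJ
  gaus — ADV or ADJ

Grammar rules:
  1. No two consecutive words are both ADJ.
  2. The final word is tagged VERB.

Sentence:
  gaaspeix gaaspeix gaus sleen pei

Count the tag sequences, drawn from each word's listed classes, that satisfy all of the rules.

3

Candidates per position — 1:gaaspeix {VERB,ADJ}; 2:gaaspeix {VERB,ADJ}; 3:gaus {ADV,ADJ}; 4:sleen {ADJ}; 5:pei {VERB}.
There are 8 candidate sequences in total.
The sequences that satisfy every rule: VERB VERB ADV ADJ VERB; VERB ADJ ADV ADJ VERB; ADJ VERB ADV ADJ VERB.
Count = 3.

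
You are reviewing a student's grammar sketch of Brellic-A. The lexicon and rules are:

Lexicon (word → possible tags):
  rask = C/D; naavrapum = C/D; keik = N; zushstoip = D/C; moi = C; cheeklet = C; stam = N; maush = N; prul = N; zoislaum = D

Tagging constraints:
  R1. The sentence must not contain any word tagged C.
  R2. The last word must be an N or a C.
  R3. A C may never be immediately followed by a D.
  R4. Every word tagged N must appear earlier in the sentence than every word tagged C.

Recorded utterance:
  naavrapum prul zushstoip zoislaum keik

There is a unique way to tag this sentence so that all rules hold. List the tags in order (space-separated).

Candidates per position — 1:naavrapum {C,D}; 2:prul {N}; 3:zushstoip {D,C}; 4:zoislaum {D}; 5:keik {N}.
At position 1, choosing C makes rule 1 impossible to satisfy; hence D.
At position 3, choosing C makes rule 1 impossible to satisfy; hence D.
The only consistent sequence is: D N D D N.
Check: rule 1 satisfied; rule 2 satisfied; rule 3 satisfied; rule 4 satisfied.

D N D D N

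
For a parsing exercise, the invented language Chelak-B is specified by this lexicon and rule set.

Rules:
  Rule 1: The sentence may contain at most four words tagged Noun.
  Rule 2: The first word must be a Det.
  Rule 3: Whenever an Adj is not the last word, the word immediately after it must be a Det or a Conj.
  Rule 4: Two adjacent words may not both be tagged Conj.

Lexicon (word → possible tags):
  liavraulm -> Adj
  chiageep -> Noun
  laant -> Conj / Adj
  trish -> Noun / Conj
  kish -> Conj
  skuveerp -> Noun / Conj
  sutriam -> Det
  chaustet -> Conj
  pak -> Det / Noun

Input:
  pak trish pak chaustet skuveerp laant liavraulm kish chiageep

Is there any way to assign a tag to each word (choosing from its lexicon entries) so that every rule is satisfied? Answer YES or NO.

YES

Candidates per position — 1:pak {Det,Noun}; 2:trish {Noun,Conj}; 3:pak {Det,Noun}; 4:chaustet {Conj}; 5:skuveerp {Noun,Conj}; 6:laant {Conj,Adj}; 7:liavraulm {Adj}; 8:kish {Conj}; 9:chiageep {Noun}.
One satisfying assignment: Det Conj Noun Conj Noun Conj Adj Conj Noun.
Verifying each rule — rule 1 satisfied; rule 2 satisfied; rule 3 satisfied; rule 4 satisfied.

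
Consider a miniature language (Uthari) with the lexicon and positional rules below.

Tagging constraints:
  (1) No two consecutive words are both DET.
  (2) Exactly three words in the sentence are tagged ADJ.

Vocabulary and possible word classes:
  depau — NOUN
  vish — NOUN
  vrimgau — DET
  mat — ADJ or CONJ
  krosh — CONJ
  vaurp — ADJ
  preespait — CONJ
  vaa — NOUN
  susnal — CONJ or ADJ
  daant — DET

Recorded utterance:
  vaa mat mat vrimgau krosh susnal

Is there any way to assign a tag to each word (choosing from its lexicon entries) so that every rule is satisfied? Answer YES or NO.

YES

Candidates per position — 1:vaa {NOUN}; 2:mat {ADJ,CONJ}; 3:mat {ADJ,CONJ}; 4:vrimgau {DET}; 5:krosh {CONJ}; 6:susnal {CONJ,ADJ}.
One satisfying assignment: NOUN ADJ ADJ DET CONJ ADJ.
Rule-by-rule: rule 1 ok; rule 2 ok.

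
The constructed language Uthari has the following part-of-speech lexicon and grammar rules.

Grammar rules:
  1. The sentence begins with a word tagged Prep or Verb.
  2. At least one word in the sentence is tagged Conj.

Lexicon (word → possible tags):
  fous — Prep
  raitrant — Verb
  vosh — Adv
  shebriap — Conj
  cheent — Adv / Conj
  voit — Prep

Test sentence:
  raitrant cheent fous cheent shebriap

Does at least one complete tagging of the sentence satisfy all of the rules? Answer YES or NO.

YES

Candidates per position — 1:raitrant {Verb}; 2:cheent {Adv,Conj}; 3:fous {Prep}; 4:cheent {Adv,Conj}; 5:shebriap {Conj}.
One satisfying assignment: Verb Adv Prep Conj Conj.
Verifying each rule — rule 1 ok; rule 2 ok.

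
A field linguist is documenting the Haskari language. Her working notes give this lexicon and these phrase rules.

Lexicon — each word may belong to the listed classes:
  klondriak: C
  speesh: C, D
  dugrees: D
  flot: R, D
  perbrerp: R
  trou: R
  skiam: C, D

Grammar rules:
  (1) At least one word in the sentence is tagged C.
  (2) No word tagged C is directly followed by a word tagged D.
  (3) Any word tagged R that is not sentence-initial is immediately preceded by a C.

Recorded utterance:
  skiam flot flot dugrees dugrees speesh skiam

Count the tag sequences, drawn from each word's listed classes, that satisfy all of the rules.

Candidates per position — 1:skiam {C,D}; 2:flot {R,D}; 3:flot {R,D}; 4:dugrees {D}; 5:dugrees {D}; 6:speesh {C,D}; 7:skiam {C,D}.
There are 32 candidate sequences in total.
The sequences that satisfy every rule: C R D D D C C; C R D D D D C; C R D D D D D; D D D D D C C; D D D D D D C.
Count = 5.

5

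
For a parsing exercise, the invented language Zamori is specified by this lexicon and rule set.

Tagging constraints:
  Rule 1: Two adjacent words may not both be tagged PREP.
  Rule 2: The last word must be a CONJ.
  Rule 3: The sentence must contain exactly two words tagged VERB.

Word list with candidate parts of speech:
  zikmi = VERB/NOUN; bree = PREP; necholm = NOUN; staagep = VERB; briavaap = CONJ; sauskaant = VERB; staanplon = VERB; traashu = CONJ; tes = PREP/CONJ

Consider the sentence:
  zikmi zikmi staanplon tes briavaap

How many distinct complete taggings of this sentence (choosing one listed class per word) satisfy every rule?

Candidates per position — 1:zikmi {VERB,NOUN}; 2:zikmi {VERB,NOUN}; 3:staanplon {VERB}; 4:tes {PREP,CONJ}; 5:briavaap {CONJ}.
There are 8 candidate sequences in total.
The sequences that satisfy every rule: VERB NOUN VERB PREP CONJ; VERB NOUN VERB CONJ CONJ; NOUN VERB VERB PREP CONJ; NOUN VERB VERB CONJ CONJ.
Count = 4.

4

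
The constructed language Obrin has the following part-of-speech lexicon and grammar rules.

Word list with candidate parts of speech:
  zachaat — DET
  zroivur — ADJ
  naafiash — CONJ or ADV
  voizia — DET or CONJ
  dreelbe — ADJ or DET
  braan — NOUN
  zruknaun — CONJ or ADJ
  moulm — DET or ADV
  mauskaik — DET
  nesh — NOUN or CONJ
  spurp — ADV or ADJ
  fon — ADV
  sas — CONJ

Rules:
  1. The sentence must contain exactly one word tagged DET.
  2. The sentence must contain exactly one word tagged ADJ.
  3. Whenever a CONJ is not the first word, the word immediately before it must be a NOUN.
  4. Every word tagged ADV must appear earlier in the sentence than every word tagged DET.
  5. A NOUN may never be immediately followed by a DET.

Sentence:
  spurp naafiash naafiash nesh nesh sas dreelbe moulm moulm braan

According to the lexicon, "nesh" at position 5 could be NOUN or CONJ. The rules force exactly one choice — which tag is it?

Candidates per position — 1:spurp {ADV,ADJ}; 2:naafiash {CONJ,ADV}; 3:naafiash {CONJ,ADV}; 4:nesh {NOUN,CONJ}; 5:nesh {NOUN,CONJ}; 6:sas {CONJ}; 7:dreelbe {ADJ,DET}; 8:moulm {DET,ADV}; 9:moulm {DET,ADV}; 10:braan {NOUN}.
If word 2 were CONJ, no tagging could satisfy rule 3; so word 2 is ADV.
If word 3 were CONJ, no tagging could satisfy rule 3; so word 3 is ADV.
If word 4 were CONJ, no tagging could satisfy rule 3; so word 4 is NOUN.
If word 5 were CONJ, no tagging could satisfy rule 3; so word 5 is NOUN.
The remaining ambiguous positions (1, 7, 8, 9) are resolved jointly — only one combination satisfies every rule.
So the tagging must be: ADV ADV ADV NOUN NOUN CONJ ADJ ADV DET NOUN.
Verifying each rule — rule 1 holds; rule 2 holds; rule 3 holds; rule 4 holds; rule 5 holds.

NOUN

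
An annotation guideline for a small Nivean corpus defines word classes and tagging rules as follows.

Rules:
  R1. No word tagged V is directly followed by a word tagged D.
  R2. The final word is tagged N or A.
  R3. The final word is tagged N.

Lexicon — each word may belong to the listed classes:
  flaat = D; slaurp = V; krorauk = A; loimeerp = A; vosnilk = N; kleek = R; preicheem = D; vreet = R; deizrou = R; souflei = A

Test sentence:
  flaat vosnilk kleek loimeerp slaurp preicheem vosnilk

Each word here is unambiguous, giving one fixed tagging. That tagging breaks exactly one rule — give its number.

1

Fixed tagging: D N R A V D N.
Checking each rule: R1 ✗, R2 ✓, R3 ✓.
Only rule 1 fails.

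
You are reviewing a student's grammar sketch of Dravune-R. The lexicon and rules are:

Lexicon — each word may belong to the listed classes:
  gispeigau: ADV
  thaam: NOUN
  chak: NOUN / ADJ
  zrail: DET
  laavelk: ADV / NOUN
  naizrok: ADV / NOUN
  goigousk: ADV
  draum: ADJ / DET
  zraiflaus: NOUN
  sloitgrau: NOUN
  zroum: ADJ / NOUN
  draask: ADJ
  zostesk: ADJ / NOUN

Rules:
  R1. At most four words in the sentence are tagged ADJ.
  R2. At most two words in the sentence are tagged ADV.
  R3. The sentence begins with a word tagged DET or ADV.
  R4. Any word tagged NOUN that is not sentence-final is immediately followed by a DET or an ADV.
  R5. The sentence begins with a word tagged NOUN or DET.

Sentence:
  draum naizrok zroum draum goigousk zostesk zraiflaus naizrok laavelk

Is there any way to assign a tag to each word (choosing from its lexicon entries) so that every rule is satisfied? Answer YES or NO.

NO

Candidates per position — 1:draum {ADJ,DET}; 2:naizrok {ADV,NOUN}; 3:zroum {ADJ,NOUN}; 4:draum {ADJ,DET}; 5:goigousk {ADV}; 6:zostesk {ADJ,NOUN}; 7:zraiflaus {NOUN}; 8:naizrok {ADV,NOUN}; 9:laavelk {ADV,NOUN}.
Every candidate sequence violates at least one rule; no consistent tagging exists.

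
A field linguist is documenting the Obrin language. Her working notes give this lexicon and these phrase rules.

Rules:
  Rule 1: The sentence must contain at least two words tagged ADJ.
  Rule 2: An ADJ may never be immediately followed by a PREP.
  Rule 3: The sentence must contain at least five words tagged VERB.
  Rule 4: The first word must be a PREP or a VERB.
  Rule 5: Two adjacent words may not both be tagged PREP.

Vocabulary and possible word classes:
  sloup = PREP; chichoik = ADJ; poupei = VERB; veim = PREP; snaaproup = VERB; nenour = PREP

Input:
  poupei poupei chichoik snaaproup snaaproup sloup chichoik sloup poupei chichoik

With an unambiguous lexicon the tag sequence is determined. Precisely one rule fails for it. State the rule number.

Fixed tagging: VERB VERB ADJ VERB VERB PREP ADJ PREP VERB ADJ.
Checking each rule: R1 pass, R2 fail, R3 pass, R4 pass, R5 pass.
Only rule 2 fails.

2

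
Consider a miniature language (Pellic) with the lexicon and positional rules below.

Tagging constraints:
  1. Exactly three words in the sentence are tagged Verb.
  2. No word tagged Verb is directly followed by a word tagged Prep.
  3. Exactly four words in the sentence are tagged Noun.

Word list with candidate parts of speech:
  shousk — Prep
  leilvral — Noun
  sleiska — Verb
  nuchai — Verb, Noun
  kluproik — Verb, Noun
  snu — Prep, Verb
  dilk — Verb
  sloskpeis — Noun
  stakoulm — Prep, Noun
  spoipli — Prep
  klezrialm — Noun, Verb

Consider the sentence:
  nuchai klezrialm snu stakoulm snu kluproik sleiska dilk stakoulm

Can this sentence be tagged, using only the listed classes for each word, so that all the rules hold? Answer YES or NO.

Candidates per position — 1:nuchai {Verb,Noun}; 2:klezrialm {Noun,Verb}; 3:snu {Prep,Verb}; 4:stakoulm {Prep,Noun}; 5:snu {Prep,Verb}; 6:kluproik {Verb,Noun}; 7:sleiska {Verb}; 8:dilk {Verb}; 9:stakoulm {Prep,Noun}.
One satisfying assignment: Verb Noun Prep Noun Prep Noun Verb Verb Noun.
Checking: rule 1 ok; rule 2 ok; rule 3 ok.

YES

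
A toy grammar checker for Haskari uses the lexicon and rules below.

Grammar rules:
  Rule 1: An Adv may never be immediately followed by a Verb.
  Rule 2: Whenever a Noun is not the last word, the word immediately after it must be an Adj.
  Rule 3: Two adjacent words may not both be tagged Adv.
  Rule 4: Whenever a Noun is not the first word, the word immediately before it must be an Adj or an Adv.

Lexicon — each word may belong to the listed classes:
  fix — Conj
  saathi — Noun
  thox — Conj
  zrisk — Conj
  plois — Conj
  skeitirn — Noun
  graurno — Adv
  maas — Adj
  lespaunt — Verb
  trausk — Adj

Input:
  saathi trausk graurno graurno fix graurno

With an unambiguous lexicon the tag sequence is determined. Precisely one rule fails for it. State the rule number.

3

Fixed tagging: Noun Adj Adv Adv Conj Adv.
Rule check: R1 pass, R2 pass, R3 fail, R4 pass.
Only rule 3 fails.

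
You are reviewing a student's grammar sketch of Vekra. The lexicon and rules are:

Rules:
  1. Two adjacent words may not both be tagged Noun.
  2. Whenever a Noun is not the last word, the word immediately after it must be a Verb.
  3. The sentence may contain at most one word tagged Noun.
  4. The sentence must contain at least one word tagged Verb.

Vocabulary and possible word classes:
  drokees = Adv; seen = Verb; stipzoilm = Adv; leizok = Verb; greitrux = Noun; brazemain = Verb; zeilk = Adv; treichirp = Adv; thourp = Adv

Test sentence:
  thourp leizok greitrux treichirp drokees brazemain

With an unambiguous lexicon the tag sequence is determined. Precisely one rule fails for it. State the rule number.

Fixed tagging: Adv Verb Noun Adv Adv Verb.
Rule check: R1 ✓, R2 ✗, R3 ✓, R4 ✓.
Only rule 2 fails.

2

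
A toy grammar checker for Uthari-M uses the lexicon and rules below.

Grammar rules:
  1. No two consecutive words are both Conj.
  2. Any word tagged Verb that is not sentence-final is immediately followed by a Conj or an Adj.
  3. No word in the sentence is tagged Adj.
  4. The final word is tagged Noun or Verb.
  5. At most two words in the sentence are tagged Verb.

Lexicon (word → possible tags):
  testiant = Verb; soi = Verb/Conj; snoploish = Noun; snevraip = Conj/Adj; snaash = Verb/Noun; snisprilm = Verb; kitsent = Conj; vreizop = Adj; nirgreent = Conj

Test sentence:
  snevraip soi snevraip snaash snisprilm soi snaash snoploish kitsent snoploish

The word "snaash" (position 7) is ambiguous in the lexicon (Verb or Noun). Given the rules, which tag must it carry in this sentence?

Candidates per position — 1:snevraip {Conj,Adj}; 2:soi {Verb,Conj}; 3:snevraip {Conj,Adj}; 4:snaash {Verb,Noun}; 5:snisprilm {Verb}; 6:soi {Verb,Conj}; 7:snaash {Verb,Noun}; 8:snoploish {Noun}; 9:kitsent {Conj}; 10:snoploish {Noun}.
Position 1: Adj is ruled out by rule 3; that leaves Conj.
Position 2: Conj is ruled out by rule 1; that leaves Verb.
Position 3: Adj is ruled out by rule 3; that leaves Conj.
Position 4: Verb is ruled out by rule 2; that leaves Noun.
Position 6: Verb is ruled out by rule 2; that leaves Conj.
Position 7: Verb is ruled out by rule 2; that leaves Noun.
That leaves exactly one tagging: Conj Verb Conj Noun Verb Conj Noun Noun Conj Noun.
Check: rule 1 satisfied; rule 2 satisfied; rule 3 satisfied; rule 4 satisfied; rule 5 satisfied.

Noun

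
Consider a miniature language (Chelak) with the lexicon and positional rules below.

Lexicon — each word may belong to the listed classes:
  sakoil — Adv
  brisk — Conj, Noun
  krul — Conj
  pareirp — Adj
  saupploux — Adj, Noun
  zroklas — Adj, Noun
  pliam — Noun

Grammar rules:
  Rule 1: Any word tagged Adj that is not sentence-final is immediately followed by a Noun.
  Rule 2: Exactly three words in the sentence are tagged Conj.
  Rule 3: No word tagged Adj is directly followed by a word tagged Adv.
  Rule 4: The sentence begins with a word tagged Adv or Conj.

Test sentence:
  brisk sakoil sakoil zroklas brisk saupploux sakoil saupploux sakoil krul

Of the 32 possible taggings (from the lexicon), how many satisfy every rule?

Candidates per position — 1:brisk {Conj,Noun}; 2:sakoil {Adv}; 3:sakoil {Adv}; 4:zroklas {Adj,Noun}; 5:brisk {Conj,Noun}; 6:saupploux {Adj,Noun}; 7:sakoil {Adv}; 8:saupploux {Adj,Noun}; 9:sakoil {Adv}; 10:krul {Conj}.
There are 32 candidate sequences in total.
The sequences that satisfy every rule: Conj Adv Adv Noun Conj Noun Adv Noun Adv Conj.
Count = 1.

1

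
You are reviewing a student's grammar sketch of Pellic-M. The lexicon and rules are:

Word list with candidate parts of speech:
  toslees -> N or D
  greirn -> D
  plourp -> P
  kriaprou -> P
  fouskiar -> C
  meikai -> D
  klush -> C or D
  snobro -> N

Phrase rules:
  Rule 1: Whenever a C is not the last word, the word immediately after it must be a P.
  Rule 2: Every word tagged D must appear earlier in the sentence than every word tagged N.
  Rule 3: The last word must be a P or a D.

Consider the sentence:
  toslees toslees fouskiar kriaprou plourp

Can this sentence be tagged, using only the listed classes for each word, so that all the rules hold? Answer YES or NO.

YES

Candidates per position — 1:toslees {N,D}; 2:toslees {N,D}; 3:fouskiar {C}; 4:kriaprou {P}; 5:plourp {P}.
One satisfying assignment: D N C P P.
Check: rule 1 holds; rule 2 holds; rule 3 holds.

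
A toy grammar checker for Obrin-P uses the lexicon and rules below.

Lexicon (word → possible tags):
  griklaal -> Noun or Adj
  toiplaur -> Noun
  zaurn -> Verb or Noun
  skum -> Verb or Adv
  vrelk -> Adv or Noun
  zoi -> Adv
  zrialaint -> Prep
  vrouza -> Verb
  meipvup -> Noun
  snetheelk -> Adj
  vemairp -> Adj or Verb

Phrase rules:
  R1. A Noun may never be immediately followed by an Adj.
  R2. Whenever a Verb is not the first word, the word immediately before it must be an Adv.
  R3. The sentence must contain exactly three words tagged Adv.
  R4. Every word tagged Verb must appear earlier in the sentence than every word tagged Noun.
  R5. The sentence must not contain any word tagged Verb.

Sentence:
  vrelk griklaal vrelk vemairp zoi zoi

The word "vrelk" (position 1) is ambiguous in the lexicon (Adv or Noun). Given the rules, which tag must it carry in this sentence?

Candidates per position — 1:vrelk {Adv,Noun}; 2:griklaal {Noun,Adj}; 3:vrelk {Adv,Noun}; 4:vemairp {Adj,Verb}; 5:zoi {Adv}; 6:zoi {Adv}.
Position 4: Verb is ruled out by rule 5; that leaves Adj.
Position 3: Noun is ruled out by rule 1; that leaves Adv.
Position 1: Adv is ruled out by rule 3; that leaves Noun.
Position 2: Adj is ruled out by rule 1; that leaves Noun.
The only consistent sequence is: Noun Noun Adv Adj Adv Adv.
Verifying each rule — rule 1 ok; rule 2 ok; rule 3 ok; rule 4 ok; rule 5 ok.

Noun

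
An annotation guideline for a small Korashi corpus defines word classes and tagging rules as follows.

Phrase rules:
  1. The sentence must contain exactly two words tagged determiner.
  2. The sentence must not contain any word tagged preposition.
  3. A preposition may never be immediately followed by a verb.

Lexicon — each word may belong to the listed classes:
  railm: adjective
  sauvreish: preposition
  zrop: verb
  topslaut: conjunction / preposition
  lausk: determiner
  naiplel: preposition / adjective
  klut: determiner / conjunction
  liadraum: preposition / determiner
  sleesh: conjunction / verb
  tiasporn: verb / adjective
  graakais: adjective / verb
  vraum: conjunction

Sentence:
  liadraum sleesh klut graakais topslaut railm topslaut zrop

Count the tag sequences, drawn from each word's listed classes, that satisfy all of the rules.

Candidates per position — 1:liadraum {preposition,determiner}; 2:sleesh {conjunction,verb}; 3:klut {determiner,conjunction}; 4:graakais {adjective,verb}; 5:topslaut {conjunction,preposition}; 6:railm {adjective}; 7:topslaut {conjunction,preposition}; 8:zrop {verb}.
There are 64 candidate sequences in total.
The sequences that satisfy every rule: determiner conjunction determiner adjective conjunction adjective conjunction verb; determiner conjunction determiner verb conjunction adjective conjunction verb; determiner verb determiner adjective conjunction adjective conjunction verb; determiner verb determiner verb conjunction adjective conjunction verb.
Count = 4.

4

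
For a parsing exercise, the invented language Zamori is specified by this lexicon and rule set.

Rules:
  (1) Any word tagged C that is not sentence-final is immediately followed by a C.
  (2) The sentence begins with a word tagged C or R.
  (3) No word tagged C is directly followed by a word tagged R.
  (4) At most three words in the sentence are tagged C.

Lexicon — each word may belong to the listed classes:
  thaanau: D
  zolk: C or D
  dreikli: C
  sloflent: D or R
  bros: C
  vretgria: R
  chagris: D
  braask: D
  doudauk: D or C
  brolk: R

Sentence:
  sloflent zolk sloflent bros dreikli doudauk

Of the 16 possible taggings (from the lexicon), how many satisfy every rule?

Candidates per position — 1:sloflent {D,R}; 2:zolk {C,D}; 3:sloflent {D,R}; 4:bros {C}; 5:dreikli {C}; 6:doudauk {D,C}.
There are 16 candidate sequences in total.
The sequences that satisfy every rule: R D D C C C; R D R C C C.
Count = 2.

2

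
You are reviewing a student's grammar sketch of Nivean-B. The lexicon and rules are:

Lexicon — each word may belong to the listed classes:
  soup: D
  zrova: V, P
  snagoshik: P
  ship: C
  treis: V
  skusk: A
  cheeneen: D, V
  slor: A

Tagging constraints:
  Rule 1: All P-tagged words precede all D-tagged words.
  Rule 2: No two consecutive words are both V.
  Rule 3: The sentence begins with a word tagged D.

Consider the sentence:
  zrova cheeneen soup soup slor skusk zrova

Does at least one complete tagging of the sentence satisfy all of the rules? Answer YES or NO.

NO

Candidates per position — 1:zrova {V,P}; 2:cheeneen {D,V}; 3:soup {D}; 4:soup {D}; 5:slor {A}; 6:skusk {A}; 7:zrova {V,P}.
Rule 3 cannot be satisfied by any choice of tags from the lexicon.
So there is no consistent tagging.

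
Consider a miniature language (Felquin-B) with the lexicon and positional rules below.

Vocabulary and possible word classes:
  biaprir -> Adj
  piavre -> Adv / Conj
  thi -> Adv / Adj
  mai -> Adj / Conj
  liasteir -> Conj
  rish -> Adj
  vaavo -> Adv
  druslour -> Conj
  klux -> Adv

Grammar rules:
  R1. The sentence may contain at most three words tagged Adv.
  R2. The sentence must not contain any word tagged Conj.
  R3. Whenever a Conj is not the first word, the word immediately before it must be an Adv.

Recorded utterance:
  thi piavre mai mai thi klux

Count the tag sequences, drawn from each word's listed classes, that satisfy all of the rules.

Candidates per position — 1:thi {Adv,Adj}; 2:piavre {Adv,Conj}; 3:mai {Adj,Conj}; 4:mai {Adj,Conj}; 5:thi {Adv,Adj}; 6:klux {Adv}.
There are 32 candidate sequences in total.
The sequences that satisfy every rule: Adv Adv Adj Adj Adj Adv; Adj Adv Adj Adj Adv Adv; Adj Adv Adj Adj Adj Adv.
Count = 3.

3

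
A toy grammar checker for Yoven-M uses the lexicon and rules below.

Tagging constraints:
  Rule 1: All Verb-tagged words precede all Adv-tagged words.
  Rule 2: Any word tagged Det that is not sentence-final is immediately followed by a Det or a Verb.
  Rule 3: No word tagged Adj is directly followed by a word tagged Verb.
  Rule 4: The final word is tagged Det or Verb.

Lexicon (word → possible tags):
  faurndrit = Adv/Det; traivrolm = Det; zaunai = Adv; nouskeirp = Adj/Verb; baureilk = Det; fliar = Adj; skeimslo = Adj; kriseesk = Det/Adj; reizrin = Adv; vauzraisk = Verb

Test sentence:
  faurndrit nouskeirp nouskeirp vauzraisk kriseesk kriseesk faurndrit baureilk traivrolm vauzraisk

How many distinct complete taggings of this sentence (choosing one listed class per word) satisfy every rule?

Candidates per position — 1:faurndrit {Adv,Det}; 2:nouskeirp {Adj,Verb}; 3:nouskeirp {Adj,Verb}; 4:vauzraisk {Verb}; 5:kriseesk {Det,Adj}; 6:kriseesk {Det,Adj}; 7:faurndrit {Adv,Det}; 8:baureilk {Det}; 9:traivrolm {Det}; 10:vauzraisk {Verb}.
There are 64 candidate sequences in total.
The sequences that satisfy every rule: Det Verb Verb Verb Det Det Det Det Det Verb; Det Verb Verb Verb Adj Det Det Det Det Verb; Det Verb Verb Verb Adj Adj Det Det Det Verb.
Count = 3.

3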